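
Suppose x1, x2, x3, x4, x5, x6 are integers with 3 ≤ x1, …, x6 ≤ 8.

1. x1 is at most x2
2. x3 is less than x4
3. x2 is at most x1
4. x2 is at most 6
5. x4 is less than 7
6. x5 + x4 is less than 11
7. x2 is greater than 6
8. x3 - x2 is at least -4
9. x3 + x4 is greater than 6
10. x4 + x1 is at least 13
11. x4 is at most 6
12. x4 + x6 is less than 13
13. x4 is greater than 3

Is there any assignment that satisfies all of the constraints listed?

From constraint 11: x4 ≤ 6. From constraints 1 and 4: x1 ≤ x2 ≤ 6. Hence x4 + x1 ≤ 12. But constraint 10 requires x4 + x1 ≥ 13, and 13 > 12. Contradiction.

Unsatisfiable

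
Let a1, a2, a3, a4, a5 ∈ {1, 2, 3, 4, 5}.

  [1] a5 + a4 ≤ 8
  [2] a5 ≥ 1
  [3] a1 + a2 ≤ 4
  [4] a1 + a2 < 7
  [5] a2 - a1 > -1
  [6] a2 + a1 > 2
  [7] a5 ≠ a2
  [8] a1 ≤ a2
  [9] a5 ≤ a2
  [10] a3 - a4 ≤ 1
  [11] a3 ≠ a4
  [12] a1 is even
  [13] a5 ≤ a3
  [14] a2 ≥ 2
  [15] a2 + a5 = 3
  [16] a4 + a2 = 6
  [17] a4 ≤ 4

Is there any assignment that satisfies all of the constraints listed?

Satisfiable

Take a1 = 2, a2 = 2, a3 = 3, a4 = 4, a5 = 1. Then constraint 1: a5 + a4 = 5; constraint 3: a1 + a2 = 4, and every other listed constraint is also met.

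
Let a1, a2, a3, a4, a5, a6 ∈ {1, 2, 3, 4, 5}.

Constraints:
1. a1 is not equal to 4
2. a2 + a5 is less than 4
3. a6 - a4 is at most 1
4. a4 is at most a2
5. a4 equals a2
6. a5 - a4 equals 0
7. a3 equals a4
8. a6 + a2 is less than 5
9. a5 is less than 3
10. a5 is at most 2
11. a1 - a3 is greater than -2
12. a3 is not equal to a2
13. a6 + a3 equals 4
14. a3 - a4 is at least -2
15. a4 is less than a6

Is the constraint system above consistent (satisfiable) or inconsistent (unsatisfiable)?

From constraints 5 and 7, a3 = a4 = a2, so a3 = a2. But constraint 12 says a3 ≠ a2. Contradiction.

Unsatisfiable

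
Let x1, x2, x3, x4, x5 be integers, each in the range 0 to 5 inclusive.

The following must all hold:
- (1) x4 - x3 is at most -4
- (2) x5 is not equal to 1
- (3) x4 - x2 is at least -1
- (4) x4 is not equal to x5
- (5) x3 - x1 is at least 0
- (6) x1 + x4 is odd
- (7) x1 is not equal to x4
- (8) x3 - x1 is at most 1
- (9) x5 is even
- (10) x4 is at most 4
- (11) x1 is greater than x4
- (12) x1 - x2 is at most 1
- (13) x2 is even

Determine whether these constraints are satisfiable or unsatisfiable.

Constraints 1, 3, 8, and 12 give x3 − x4 ≥ 4, x4 − x2 ≥ -1, x2 − x1 ≥ -1, x1 − x3 ≥ -1.
Adding all 4 inequalities: the left sides telescope to 0, and the right sides sum to 4 + (-1) + (-1) + (-1) = 1. So 0 ≥ 1, which is false.

Unsatisfiable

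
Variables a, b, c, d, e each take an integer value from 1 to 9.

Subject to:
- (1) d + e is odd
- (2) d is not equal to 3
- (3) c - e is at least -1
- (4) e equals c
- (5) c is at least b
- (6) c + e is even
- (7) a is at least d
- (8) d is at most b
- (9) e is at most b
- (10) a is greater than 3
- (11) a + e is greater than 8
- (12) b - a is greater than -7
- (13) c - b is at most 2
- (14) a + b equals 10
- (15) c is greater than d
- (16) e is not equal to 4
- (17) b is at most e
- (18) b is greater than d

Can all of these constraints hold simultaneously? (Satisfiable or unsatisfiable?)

The assignment a = 7, b = 3, c = 3, d = 2, e = 3 works:
  constraint 3 holds since c - e = 0.
  constraint 11 holds since a + e = 10.
The rest check out directly.

Satisfiable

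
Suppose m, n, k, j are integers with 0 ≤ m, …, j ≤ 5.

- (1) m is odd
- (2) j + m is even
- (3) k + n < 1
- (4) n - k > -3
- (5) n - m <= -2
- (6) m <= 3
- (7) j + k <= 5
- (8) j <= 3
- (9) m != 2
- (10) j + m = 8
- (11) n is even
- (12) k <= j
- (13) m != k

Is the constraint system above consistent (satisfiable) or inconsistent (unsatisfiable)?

Unsatisfiable

From constraint 8: j ≤ 3. From constraint 6: m ≤ 3. Hence j + m ≤ 6. But constraint 10 requires j + m = 8, and 8 > 6. Contradiction.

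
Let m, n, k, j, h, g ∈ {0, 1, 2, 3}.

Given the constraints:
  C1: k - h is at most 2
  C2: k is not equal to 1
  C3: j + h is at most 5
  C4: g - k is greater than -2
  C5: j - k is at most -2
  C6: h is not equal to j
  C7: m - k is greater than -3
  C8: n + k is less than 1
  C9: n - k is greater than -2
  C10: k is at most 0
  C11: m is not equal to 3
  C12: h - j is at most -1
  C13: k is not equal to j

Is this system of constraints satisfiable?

Constraints 1, 5, and 12 give k − j ≥ 2, j − h ≥ 1, h − k ≥ -2.
Adding all 3 inequalities: the left sides telescope to 0, and the right sides sum to 2 + 1 + (-2) = 1. So 0 ≥ 1, which is false.

Unsatisfiable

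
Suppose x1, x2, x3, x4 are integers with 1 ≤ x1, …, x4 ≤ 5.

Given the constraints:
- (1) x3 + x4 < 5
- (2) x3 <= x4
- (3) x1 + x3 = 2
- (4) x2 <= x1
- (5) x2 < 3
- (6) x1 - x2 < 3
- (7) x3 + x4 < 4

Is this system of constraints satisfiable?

Satisfiable

The assignment x1 = 1, x2 = 1, x3 = 1, x4 = 1 works:
  constraint 1 holds since x3 + x4 = 2.
  constraint 3 holds since x1 + x3 = 2.
  constraint 6 holds since x1 - x2 = 0.
The rest check out directly.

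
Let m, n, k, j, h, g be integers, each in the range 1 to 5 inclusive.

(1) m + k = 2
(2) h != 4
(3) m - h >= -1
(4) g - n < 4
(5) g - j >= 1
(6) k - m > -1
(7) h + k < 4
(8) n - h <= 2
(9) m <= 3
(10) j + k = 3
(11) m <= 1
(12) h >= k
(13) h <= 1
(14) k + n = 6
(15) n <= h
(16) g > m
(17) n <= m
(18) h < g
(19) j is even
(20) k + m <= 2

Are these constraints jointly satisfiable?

From constraints 12 and 13: k ≤ h ≤ 1. From constraints 9 and 17: n ≤ m ≤ 3. Hence k + n ≤ 4. But constraint 14 requires k + n = 6, and 6 > 4. Contradiction.

Unsatisfiable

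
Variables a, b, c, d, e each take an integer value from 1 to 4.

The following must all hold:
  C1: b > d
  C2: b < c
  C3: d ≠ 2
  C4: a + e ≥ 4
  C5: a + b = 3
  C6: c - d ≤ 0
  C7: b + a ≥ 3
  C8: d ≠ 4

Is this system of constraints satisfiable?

Constraints 1, 2, and 6 give c ≤ d, d < b, b < c. Chaining: c ≤ d < b < c, which forces c < c — impossible.

Unsatisfiable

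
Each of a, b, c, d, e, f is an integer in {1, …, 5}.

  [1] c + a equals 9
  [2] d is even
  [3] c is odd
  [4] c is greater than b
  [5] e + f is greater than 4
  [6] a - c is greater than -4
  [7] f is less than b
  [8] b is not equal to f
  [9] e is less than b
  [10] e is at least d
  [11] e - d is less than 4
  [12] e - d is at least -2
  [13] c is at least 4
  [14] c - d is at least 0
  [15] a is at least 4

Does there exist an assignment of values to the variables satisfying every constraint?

Satisfiable

The assignment a = 4, b = 4, c = 5, d = 2, e = 3, f = 2 works:
  constraint 1 holds since c + a = 9.
  constraint 5 holds since e + f = 5.
The rest check out directly.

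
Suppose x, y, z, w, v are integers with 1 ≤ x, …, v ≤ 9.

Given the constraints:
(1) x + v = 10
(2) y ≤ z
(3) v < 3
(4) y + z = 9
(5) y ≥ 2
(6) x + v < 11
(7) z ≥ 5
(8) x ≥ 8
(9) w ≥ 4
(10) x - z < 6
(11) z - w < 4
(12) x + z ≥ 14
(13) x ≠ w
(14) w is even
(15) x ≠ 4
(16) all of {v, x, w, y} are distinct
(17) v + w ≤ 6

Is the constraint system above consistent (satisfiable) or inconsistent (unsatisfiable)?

Satisfiable

Try x = 9, y = 3, z = 6, w = 4, v = 1.
Check constraint 1: x + v = 10; constraint 4: y + z = 9; constraint 6: x + v = 10. The remaining constraints are straightforward to verify.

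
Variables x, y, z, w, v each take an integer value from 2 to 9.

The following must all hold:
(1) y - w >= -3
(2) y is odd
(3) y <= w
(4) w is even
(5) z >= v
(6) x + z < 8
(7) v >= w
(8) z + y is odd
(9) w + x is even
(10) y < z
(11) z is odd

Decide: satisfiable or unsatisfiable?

Constraint 11 makes z odd and constraint 2 makes y odd, so z + y must be even. Constraint 8 says z + y is odd — contradiction.

Unsatisfiable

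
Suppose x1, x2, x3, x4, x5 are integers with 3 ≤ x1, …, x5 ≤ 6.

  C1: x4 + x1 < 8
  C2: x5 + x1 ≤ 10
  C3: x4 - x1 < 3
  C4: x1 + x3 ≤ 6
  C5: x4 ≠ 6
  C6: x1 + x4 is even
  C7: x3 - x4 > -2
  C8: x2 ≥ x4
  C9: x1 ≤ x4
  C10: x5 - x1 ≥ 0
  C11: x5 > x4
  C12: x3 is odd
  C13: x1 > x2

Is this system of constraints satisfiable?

Constraints 8, 9, and 13 give x2 < x1, x1 ≤ x4, x4 ≤ x2. Chaining: x2 < x1 ≤ x4 ≤ x2, which forces x2 < x2 — impossible.

Unsatisfiable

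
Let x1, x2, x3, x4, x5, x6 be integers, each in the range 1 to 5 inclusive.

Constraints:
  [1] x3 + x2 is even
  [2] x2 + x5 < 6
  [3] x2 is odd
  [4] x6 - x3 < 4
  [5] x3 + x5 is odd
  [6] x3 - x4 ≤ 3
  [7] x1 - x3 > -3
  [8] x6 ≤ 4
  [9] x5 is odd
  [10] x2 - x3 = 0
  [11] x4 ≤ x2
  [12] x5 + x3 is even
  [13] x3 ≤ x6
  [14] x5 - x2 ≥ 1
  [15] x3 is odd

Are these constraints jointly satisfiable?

Unsatisfiable

Constraint 15 makes x3 odd and constraint 9 makes x5 odd, so x3 + x5 must be even. Constraint 5 says x3 + x5 is odd — contradiction.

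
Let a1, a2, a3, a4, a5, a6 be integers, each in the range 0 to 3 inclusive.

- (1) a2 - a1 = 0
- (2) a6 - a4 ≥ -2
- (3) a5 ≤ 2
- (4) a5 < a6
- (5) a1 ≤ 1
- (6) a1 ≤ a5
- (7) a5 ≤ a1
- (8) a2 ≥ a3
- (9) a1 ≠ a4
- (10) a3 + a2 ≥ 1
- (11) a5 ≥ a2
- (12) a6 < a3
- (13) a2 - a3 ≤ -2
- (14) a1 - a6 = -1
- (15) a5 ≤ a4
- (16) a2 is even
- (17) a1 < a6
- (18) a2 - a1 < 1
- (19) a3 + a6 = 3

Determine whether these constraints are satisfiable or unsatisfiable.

Constraints 7, 8, 11, 12, and 17 give a1 < a6, a6 < a3, a3 ≤ a2, a2 ≤ a5, a5 ≤ a1. Chaining: a1 < a6 < a3 ≤ a2 ≤ a5 ≤ a1, which forces a1 < a1 — impossible.

Unsatisfiable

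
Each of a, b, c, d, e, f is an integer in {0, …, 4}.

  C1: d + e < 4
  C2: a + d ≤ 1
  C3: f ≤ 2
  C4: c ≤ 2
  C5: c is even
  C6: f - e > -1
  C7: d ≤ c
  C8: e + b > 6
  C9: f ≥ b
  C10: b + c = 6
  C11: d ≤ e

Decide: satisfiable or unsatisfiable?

From constraints 3 and 9: b ≤ f ≤ 2. From constraint 4: c ≤ 2. Hence b + c ≤ 4. But constraint 10 requires b + c = 6, and 6 > 4. Contradiction.

Unsatisfiable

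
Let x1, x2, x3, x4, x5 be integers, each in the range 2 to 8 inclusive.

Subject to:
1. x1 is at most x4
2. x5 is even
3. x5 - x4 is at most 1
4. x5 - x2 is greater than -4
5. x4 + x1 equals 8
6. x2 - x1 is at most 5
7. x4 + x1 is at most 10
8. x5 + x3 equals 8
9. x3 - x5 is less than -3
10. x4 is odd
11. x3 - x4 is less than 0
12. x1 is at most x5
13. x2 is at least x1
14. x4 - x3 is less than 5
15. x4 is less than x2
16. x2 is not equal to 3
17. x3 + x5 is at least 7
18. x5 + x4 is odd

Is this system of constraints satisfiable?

One satisfying assignment is x1 = 3, x2 = 7, x3 = 2, x4 = 5, x5 = 6.
For the less obvious constraints — constraint 3: x5 - x4 = 1; constraint 4: x5 - x2 = -1 — and the others hold by inspection.

Satisfiable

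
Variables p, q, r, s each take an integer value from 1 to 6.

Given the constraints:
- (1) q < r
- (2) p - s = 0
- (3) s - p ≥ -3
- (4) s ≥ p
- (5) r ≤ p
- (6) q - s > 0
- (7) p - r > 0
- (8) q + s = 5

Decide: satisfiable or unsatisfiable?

Unsatisfiable

Constraints 1, 4, 6, and 7 give q < r, r < p, p ≤ s, s < q. Chaining: q < r < p ≤ s < q, which forces q < q — impossible.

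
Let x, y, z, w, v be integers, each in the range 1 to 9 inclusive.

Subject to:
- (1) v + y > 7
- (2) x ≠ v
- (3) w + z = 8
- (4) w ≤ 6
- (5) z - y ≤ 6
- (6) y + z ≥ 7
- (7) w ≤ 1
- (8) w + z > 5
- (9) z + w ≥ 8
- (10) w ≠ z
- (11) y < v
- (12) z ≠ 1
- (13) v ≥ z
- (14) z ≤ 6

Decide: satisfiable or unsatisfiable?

From constraint 14: z ≤ 6. From constraint 7: w ≤ 1. Hence z + w ≤ 7. But constraint 9 requires z + w ≥ 8, and 8 > 7. Contradiction.

Unsatisfiable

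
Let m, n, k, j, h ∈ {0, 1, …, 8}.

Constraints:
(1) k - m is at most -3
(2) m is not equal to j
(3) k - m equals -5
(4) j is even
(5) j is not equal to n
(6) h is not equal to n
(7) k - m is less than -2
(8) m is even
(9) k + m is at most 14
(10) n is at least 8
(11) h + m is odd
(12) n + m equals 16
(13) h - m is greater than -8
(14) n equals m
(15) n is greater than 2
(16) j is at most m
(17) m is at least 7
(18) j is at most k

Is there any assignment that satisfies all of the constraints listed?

Setting (m, n, k, j, h) = (8, 8, 3, 0, 3) satisfies everything: constraint 1: k - m = -5; constraint 3: k - m = -5, and the others follow.

Satisfiable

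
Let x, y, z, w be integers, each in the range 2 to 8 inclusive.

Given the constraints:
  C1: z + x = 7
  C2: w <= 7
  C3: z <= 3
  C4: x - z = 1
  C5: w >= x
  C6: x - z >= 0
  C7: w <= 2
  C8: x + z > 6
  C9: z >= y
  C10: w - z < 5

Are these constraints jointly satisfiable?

Unsatisfiable

From constraint 3: z ≤ 3. From constraints 5 and 7: x ≤ w ≤ 2. Hence z + x ≤ 5. But constraint 1 requires z + x = 7, and 7 > 5. Contradiction.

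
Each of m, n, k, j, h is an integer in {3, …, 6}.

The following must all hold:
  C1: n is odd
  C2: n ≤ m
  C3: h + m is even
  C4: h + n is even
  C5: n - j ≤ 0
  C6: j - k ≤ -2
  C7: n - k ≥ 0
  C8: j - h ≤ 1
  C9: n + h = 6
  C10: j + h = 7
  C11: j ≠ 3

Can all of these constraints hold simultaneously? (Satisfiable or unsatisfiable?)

Unsatisfiable

Constraints 5, 6, and 7 give j − n ≥ 0, n − k ≥ 0, k − j ≥ 2.
Adding all 3 inequalities: the left sides telescope to 0, and the right sides sum to 0 + 0 + 2 = 2. So 0 ≥ 2, which is false.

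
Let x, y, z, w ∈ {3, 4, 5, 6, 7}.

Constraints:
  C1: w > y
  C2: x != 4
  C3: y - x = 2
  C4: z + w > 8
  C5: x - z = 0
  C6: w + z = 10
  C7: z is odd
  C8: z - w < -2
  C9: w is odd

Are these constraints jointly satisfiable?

One satisfying assignment is x = 3, y = 5, z = 3, w = 7.
For the less obvious constraints — constraint 3: y - x = 2; constraint 4: z + w = 10 — and the others hold by inspection.

Satisfiable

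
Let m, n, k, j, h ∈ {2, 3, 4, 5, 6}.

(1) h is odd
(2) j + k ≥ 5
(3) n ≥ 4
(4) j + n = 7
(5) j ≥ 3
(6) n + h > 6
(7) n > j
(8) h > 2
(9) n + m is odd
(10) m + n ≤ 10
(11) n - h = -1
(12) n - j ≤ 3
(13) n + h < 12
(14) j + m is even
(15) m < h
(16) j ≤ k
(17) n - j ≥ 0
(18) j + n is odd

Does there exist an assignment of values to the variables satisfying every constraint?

Satisfiable

Try m = 3, n = 4, k = 3, j = 3, h = 5.
Check constraint 2: j + k = 6; constraint 4: j + n = 7; constraint 6: n + h = 9. The remaining constraints are straightforward to verify.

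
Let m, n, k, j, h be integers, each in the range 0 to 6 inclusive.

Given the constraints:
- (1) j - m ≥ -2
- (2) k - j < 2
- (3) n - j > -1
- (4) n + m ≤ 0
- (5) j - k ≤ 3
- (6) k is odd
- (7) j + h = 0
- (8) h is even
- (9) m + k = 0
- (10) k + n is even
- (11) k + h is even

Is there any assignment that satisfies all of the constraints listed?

Unsatisfiable

Constraint 6 makes k odd and constraint 8 makes h even, so k + h must be odd. Constraint 11 says k + h is even — contradiction.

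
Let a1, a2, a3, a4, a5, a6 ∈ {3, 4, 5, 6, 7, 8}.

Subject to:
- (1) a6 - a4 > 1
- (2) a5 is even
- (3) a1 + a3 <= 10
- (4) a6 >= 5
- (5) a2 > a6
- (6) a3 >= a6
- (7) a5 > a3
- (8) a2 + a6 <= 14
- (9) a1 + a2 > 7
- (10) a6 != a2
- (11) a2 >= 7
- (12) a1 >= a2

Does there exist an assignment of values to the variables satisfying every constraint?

Unsatisfiable

From constraints 11 and 12: a1 ≥ a2 ≥ 7. From constraints 4 and 6: a3 ≥ a6 ≥ 5. Hence a1 + a3 ≥ 12. But constraint 3 requires a1 + a3 ≤ 10, and 10 < 12. Contradiction.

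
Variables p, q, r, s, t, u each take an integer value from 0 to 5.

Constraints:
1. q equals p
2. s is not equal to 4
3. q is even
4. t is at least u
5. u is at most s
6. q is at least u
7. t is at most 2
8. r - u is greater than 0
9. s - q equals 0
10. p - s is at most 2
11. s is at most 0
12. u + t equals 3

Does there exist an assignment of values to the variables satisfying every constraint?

From constraints 5 and 11: u ≤ s ≤ 0. From constraint 7: t ≤ 2. Hence u + t ≤ 2. But constraint 12 requires u + t = 3, and 3 > 2. Contradiction.

Unsatisfiable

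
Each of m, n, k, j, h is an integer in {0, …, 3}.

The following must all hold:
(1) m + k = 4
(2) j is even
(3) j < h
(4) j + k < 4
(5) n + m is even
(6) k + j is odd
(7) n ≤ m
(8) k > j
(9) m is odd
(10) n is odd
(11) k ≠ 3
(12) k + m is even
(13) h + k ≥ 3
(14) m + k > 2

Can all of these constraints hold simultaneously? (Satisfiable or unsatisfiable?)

Take m = 3, n = 1, k = 1, j = 0, h = 2. Then constraint 1: m + k = 4; constraint 4: j + k = 1, and every other listed constraint is also met.

Satisfiable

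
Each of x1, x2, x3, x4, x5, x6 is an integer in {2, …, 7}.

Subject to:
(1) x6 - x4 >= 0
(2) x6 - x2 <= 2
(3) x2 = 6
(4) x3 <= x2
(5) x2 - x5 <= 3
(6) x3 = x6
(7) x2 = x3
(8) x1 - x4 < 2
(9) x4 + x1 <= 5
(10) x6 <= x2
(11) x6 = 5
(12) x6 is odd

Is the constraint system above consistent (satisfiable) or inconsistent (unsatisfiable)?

Constraint 3 fixes x2 = 6 and constraint 11 fixes x6 = 5. Constraints 6 and 7 give x2 = x3 = x6, so x2 = x6. But 6 ≠ 5 — contradiction.

Unsatisfiable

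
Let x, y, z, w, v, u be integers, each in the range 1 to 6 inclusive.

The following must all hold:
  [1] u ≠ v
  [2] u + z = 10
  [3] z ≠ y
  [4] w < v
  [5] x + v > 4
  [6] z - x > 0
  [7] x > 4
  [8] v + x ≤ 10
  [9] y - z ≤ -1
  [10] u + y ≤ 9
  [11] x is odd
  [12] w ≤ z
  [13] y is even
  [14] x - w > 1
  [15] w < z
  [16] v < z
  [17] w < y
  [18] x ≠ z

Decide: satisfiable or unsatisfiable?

Take x = 5, y = 4, z = 6, w = 1, v = 2, u = 4. Then constraint 2: u + z = 10; constraint 5: x + v = 7; constraint 6: z - x = 1, and every other listed constraint is also met.

Satisfiable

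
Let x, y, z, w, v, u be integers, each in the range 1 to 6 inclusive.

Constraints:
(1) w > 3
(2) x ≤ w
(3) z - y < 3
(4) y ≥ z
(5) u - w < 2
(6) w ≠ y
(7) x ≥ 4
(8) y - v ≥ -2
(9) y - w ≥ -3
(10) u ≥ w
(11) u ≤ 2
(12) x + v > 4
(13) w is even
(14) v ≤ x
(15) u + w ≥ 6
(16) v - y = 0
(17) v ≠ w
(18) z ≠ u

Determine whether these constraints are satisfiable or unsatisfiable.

From constraints 2 and 7: w ≥ x and x ≥ 4, so w ≥ 4. From constraints 10 and 11: w ≤ u and u ≤ 2, so w ≤ 2. But 2 < 4, so no value of w works.

Unsatisfiable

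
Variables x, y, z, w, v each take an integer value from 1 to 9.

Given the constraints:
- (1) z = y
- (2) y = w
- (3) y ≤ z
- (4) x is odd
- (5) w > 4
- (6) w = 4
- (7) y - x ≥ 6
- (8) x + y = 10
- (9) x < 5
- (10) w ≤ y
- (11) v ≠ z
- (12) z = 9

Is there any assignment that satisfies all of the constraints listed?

Constraint 12 fixes z = 9 and constraint 6 fixes w = 4. Constraints 1 and 2 give z = y = w, so z = w. But 9 ≠ 4 — contradiction.

Unsatisfiable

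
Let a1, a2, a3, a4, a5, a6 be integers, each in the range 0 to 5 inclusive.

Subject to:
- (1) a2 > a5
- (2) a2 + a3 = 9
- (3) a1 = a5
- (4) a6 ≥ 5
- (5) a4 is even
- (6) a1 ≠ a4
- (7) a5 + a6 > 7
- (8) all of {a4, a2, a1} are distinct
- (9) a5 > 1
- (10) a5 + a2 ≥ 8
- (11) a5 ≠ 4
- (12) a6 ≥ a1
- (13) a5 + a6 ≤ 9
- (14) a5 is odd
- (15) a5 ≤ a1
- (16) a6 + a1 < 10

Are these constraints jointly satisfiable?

Setting (a1, a2, a3, a4, a5, a6) = (3, 5, 4, 2, 3, 5) satisfies everything: constraint 2: a2 + a3 = 9; constraint 7: a5 + a6 = 8; constraint 10: a5 + a2 = 8, and the others follow.

Satisfiable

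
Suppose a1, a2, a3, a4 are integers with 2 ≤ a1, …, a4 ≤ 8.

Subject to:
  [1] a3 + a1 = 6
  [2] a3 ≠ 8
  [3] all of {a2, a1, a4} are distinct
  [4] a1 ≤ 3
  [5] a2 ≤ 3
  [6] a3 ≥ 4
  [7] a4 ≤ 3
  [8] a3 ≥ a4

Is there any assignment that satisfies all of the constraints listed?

Unsatisfiable

Constraints 4, 5, and 7 confine each of a2, a1, a4 to the 2 values {2, 3} (the domain already gives each ≥ 2).
Constraint 3 requires all 3 of them to be distinct, but only 2 values are available — impossible by the pigeonhole principle.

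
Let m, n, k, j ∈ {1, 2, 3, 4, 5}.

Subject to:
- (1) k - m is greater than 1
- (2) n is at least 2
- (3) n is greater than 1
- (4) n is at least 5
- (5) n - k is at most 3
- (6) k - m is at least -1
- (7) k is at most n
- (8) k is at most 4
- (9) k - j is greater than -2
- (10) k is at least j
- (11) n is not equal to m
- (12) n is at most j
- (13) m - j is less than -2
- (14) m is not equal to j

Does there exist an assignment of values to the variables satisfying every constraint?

Unsatisfiable

From constraints 4 and 12: j ≥ n and n ≥ 5, so j ≥ 5. From constraints 8 and 10: j ≤ k and k ≤ 4, so j ≤ 4. But 4 < 5, so no value of j works.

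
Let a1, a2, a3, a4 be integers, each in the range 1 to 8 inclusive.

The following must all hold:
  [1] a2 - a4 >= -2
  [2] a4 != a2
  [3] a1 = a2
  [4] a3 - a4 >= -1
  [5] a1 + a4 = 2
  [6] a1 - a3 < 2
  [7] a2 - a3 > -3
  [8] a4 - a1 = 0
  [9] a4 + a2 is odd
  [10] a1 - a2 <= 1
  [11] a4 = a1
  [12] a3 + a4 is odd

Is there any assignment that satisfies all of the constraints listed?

Unsatisfiable

From constraints 3 and 11, a4 = a1 = a2, so a4 = a2. But constraint 2 says a4 ≠ a2. Contradiction.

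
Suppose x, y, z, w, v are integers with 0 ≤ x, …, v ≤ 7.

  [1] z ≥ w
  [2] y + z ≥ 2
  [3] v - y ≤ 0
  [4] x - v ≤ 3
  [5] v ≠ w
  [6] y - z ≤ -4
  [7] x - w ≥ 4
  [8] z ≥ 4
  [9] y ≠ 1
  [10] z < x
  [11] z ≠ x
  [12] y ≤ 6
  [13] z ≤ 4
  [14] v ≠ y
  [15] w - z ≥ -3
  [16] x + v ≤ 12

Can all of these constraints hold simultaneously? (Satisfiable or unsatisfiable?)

Constraints 3, 4, 6, 7, and 15 give v − x ≥ -3, x − w ≥ 4, w − z ≥ -3, z − y ≥ 4, y − v ≥ 0.
Adding all 5 inequalities: the left sides telescope to 0, and the right sides sum to (-3) + 4 + (-3) + 4 + 0 = 2. So 0 ≥ 2, which is false.

Unsatisfiable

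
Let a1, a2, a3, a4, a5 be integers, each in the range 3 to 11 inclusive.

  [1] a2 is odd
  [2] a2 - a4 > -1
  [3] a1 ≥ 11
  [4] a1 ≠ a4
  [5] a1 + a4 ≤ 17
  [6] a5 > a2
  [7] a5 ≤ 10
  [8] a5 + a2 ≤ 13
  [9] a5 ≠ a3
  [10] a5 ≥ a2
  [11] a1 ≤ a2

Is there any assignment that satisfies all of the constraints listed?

From constraints 3 and 11: a2 ≥ a1 and a1 ≥ 11, so a2 ≥ 11. From constraints 7 and 10: a2 ≤ a5 and a5 ≤ 10, so a2 ≤ 10. But 10 < 11, so no value of a2 works.

Unsatisfiable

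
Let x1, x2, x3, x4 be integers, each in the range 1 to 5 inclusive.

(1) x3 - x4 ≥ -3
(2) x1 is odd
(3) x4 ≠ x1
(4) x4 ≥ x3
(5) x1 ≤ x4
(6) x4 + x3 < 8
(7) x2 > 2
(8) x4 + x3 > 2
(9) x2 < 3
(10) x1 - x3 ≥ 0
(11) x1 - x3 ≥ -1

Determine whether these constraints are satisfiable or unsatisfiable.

From constraint 7: x2 ≥ 3. From constraint 9: x2 ≤ 2. But 2 < 3, so no value of x2 works.

Unsatisfiable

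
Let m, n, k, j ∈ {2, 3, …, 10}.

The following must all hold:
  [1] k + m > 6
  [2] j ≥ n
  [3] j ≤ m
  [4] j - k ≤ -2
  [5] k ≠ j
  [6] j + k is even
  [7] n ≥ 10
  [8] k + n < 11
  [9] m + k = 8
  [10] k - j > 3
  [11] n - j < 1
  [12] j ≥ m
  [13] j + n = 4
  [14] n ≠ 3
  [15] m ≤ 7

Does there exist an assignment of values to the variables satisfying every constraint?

From constraints 2 and 7: j ≥ n and n ≥ 10, so j ≥ 10. From constraints 3 and 15: j ≤ m and m ≤ 7, so j ≤ 7. But 7 < 10, so no value of j works.

Unsatisfiable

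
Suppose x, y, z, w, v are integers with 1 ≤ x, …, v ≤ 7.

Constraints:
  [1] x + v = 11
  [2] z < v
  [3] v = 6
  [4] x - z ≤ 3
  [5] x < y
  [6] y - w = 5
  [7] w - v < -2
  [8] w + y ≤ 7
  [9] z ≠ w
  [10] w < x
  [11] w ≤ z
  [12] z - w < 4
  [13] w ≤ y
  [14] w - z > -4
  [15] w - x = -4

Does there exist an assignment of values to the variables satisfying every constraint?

Satisfiable

The assignment x = 5, y = 6, z = 3, w = 1, v = 6 works:
  constraint 1 holds since x + v = 11.
  constraint 4 holds since x - z = 2.
The rest check out directly.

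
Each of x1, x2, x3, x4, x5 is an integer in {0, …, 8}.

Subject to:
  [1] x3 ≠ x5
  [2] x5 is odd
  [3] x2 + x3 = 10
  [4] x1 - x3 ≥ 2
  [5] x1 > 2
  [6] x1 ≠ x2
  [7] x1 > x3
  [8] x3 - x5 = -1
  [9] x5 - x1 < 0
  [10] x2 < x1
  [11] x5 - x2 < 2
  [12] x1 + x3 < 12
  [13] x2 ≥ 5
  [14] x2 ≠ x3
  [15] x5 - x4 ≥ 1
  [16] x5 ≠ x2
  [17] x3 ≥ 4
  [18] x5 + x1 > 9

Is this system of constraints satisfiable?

Satisfiable

Try x1 = 7, x2 = 6, x3 = 4, x4 = 2, x5 = 5.
Check constraint 3: x2 + x3 = 10; constraint 4: x1 - x3 = 3. The remaining constraints are straightforward to verify.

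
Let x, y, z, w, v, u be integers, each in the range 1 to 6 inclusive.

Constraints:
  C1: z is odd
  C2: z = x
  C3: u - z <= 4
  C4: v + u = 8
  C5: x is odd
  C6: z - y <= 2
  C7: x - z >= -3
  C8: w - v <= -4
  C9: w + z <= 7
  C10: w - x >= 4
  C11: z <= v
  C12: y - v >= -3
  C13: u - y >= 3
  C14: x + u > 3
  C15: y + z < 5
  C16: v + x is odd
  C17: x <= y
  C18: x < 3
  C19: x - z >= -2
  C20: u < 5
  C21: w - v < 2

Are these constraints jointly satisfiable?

Unsatisfiable

Constraints 3, 7, 8, 10, 12, and 13 give y − v ≥ -3, v − w ≥ 4, w − x ≥ 4, x − z ≥ -3, z − u ≥ -4, u − y ≥ 3.
Adding all 6 inequalities: the left sides telescope to 0, and the right sides sum to (-3) + 4 + 4 + (-3) + (-4) + 3 = 1. So 0 ≥ 1, which is false.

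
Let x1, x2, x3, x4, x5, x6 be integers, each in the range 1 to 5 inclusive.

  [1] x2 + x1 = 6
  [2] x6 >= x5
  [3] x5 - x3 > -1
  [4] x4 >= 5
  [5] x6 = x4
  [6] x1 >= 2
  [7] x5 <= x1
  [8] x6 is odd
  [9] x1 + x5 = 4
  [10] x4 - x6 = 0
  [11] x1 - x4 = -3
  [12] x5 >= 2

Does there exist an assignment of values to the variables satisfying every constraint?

Satisfiable

Try x1 = 2, x2 = 4, x3 = 2, x4 = 5, x5 = 2, x6 = 5.
Check constraint 1: x2 + x1 = 6; constraint 3: x5 - x3 = 0. The remaining constraints are straightforward to verify.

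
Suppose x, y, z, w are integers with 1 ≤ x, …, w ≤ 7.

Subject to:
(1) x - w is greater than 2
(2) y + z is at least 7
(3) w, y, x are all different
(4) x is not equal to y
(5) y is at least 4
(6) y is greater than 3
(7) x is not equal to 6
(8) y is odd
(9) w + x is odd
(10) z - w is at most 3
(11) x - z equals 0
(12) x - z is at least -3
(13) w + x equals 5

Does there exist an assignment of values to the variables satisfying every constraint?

One satisfying assignment is x = 4, y = 5, z = 4, w = 1.
For the less obvious constraints — constraint 1: x - w = 3; constraint 2: y + z = 9; constraint 10: z - w = 3 — and the others hold by inspection.

Satisfiable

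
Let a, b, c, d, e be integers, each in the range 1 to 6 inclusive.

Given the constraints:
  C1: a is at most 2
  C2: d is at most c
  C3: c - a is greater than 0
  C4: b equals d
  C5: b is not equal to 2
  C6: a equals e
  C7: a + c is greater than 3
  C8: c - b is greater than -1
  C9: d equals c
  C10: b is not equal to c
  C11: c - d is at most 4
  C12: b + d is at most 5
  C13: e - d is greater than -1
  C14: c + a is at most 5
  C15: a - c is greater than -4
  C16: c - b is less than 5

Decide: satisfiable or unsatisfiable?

Unsatisfiable

From constraints 4 and 9, b = d = c, so b = c. But constraint 10 says b ≠ c. Contradiction.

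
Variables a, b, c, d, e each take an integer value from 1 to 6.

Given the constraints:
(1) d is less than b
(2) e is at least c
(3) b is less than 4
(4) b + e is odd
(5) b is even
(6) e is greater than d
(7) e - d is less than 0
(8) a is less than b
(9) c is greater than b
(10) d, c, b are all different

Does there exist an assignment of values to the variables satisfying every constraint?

Constraints 1, 2, 7, and 9 give e < d, d < b, b < c, c ≤ e. Chaining: e < d < b < c ≤ e, which forces e < e — impossible.

Unsatisfiable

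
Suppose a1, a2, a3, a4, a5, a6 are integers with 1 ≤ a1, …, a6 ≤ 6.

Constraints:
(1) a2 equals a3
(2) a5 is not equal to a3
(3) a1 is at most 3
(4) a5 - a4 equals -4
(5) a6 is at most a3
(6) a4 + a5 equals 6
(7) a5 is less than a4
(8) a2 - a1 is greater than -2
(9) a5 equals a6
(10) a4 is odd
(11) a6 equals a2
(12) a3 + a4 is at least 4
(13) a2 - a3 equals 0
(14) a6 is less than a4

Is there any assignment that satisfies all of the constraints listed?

Unsatisfiable

From constraints 1, 9, and 11, a5 = a6 = a2 = a3, so a5 = a3. But constraint 2 says a5 ≠ a3. Contradiction.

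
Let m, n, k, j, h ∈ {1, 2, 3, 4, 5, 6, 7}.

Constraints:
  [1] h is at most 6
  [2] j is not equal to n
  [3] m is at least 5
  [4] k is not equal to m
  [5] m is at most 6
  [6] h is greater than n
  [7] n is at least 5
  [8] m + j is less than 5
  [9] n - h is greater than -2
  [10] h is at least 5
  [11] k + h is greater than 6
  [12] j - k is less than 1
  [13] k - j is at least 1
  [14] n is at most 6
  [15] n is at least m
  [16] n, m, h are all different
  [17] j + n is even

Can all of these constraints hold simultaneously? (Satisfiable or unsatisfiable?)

Unsatisfiable

Constraints 1, 3, 5, 7, 10, and 14 confine each of n, m, h to the 2 values {5, 6}.
Constraint 16 requires all 3 of them to be distinct, but only 2 values are available — impossible by the pigeonhole principle.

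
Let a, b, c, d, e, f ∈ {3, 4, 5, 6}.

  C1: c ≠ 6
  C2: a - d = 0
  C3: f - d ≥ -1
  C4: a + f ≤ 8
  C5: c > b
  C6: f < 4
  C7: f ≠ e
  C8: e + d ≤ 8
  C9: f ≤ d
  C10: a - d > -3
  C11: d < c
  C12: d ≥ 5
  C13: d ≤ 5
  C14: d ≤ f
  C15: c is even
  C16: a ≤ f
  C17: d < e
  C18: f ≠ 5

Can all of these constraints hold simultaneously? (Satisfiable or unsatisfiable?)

Unsatisfiable

From constraints 12 and 14: f ≥ d and d ≥ 5, so f ≥ 5. From constraint 6: f ≤ 3. But 3 < 5, so no value of f works.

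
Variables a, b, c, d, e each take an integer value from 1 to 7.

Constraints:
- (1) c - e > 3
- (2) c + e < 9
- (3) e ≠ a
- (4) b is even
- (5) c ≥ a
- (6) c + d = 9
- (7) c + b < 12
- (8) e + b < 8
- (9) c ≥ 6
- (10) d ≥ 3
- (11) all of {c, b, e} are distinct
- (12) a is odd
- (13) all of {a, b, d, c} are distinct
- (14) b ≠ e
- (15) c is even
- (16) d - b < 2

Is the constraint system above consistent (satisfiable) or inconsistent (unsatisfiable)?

Satisfiable

Setting (a, b, c, d, e) = (5, 4, 6, 3, 1) satisfies everything: constraint 1: c - e = 5; constraint 2: c + e = 7; constraint 6: c + d = 9, and the others follow.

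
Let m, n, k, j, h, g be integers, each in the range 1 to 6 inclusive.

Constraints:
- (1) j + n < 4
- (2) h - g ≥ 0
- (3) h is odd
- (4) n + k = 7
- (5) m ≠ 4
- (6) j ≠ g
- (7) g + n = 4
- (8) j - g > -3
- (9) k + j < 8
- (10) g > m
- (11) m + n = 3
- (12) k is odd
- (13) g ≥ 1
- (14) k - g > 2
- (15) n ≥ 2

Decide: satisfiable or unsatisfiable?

One satisfying assignment is m = 1, n = 2, k = 5, j = 1, h = 3, g = 2.
For the less obvious constraints — constraint 1: j + n = 3; constraint 2: h - g = 1 — and the others hold by inspection.

Satisfiable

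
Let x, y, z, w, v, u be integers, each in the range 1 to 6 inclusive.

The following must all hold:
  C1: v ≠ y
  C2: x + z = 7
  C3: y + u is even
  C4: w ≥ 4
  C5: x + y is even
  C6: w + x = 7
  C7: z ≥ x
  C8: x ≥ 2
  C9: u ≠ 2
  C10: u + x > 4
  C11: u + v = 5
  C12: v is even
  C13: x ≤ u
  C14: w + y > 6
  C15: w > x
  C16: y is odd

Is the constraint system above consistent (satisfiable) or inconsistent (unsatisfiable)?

Setting (x, y, z, w, v, u) = (3, 3, 4, 4, 2, 3) satisfies everything: constraint 2: x + z = 7; constraint 6: w + x = 7, and the others follow.

Satisfiable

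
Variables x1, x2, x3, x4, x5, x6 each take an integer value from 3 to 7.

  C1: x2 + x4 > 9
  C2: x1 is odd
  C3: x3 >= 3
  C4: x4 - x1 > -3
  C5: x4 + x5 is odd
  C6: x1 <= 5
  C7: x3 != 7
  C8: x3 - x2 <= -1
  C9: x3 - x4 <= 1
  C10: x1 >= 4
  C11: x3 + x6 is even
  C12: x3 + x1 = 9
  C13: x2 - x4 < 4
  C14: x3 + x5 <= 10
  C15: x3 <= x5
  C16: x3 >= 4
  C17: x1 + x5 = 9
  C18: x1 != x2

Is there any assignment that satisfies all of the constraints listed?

Satisfiable

The assignment x1 = 5, x2 = 7, x3 = 4, x4 = 5, x5 = 4, x6 = 6 works:
  constraint 1 holds since x2 + x4 = 12.
  constraint 4 holds since x4 - x1 = 0.
The rest check out directly.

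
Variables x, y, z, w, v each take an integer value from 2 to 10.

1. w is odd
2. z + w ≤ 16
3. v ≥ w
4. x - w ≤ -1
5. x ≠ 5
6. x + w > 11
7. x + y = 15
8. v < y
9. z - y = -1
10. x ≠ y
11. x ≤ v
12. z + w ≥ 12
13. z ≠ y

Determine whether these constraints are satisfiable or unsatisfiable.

The assignment x = 6, y = 9, z = 8, w = 7, v = 7 works:
  constraint 2 holds since z + w = 15.
  constraint 4 holds since x - w = -1.
  constraint 6 holds since x + w = 13.
The rest check out directly.

Satisfiable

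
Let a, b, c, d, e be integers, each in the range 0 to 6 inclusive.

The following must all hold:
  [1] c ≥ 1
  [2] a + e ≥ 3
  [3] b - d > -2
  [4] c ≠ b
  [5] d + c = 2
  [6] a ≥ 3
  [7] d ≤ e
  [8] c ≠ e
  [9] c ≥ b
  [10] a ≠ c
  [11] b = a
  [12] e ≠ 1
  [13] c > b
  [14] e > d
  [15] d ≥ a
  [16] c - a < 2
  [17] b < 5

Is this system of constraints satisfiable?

From constraints 6 and 15: d ≥ a ≥ 3. From constraint 1: c ≥ 1. Hence d + c ≥ 4. But constraint 5 requires d + c = 2, and 2 < 4. Contradiction.

Unsatisfiable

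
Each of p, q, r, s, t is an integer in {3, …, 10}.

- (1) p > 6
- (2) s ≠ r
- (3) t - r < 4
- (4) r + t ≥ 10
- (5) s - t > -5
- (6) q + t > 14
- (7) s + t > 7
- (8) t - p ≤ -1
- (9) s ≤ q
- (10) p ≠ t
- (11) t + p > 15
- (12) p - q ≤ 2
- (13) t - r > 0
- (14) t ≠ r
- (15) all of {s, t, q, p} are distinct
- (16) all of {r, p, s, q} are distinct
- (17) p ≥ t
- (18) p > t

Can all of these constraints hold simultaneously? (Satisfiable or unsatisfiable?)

Take p = 10, q = 9, r = 4, s = 3, t = 7. Then constraint 3: t - r = 3; constraint 4: r + t = 11; constraint 5: s - t = -4, and every other listed constraint is also met.

Satisfiable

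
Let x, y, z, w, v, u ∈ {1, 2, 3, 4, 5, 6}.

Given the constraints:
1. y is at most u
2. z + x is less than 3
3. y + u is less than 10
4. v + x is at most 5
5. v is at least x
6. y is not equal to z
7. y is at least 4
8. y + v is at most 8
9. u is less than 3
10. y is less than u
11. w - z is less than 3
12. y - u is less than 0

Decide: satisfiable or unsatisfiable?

Unsatisfiable

From constraints 1 and 7: u ≥ y and y ≥ 4, so u ≥ 4. From constraint 9: u ≤ 2. But 2 < 4, so no value of u works.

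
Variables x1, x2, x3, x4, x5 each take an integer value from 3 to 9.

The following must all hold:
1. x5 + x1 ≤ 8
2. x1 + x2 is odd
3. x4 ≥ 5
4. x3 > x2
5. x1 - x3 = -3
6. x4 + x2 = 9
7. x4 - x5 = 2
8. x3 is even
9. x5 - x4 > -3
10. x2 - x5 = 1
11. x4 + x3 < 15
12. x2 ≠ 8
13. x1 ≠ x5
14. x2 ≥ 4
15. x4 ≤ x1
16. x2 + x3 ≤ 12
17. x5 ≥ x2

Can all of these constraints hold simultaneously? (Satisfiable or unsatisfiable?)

From constraints 14 and 17: x5 ≥ x2 ≥ 4. From constraints 3 and 15: x1 ≥ x4 ≥ 5. Hence x5 + x1 ≥ 9. But constraint 1 requires x5 + x1 ≤ 8, and 8 < 9. Contradiction.

Unsatisfiable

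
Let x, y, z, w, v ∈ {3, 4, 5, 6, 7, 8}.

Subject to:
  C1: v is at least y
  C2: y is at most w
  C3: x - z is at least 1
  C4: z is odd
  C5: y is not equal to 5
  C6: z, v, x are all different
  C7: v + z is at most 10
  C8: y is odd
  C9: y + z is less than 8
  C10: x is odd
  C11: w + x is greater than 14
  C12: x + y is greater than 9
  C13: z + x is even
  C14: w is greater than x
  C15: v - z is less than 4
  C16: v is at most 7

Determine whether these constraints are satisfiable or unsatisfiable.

The assignment x = 7, y = 3, z = 3, w = 8, v = 5 works:
  constraint 3 holds since x - z = 4.
  constraint 7 holds since v + z = 8.
The rest check out directly.

Satisfiable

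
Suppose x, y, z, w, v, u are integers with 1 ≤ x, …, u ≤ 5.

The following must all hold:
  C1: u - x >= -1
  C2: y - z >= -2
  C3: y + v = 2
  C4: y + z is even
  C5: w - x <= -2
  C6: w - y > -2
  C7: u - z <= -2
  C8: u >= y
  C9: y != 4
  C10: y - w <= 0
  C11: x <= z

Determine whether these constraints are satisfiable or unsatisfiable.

Constraints 1, 2, 5, 7, and 10 give x − w ≥ 2, w − y ≥ 0, y − z ≥ -2, z − u ≥ 2, u − x ≥ -1.
Adding all 5 inequalities: the left sides telescope to 0, and the right sides sum to 2 + 0 + (-2) + 2 + (-1) = 1. So 0 ≥ 1, which is false.

Unsatisfiable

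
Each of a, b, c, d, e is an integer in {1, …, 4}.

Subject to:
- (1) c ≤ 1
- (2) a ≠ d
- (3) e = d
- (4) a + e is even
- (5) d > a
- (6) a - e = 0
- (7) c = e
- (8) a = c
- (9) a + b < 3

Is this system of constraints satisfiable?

From constraints 3, 7, and 8, a = c = e = d, so a = d. But constraint 2 says a ≠ d. Contradiction.

Unsatisfiable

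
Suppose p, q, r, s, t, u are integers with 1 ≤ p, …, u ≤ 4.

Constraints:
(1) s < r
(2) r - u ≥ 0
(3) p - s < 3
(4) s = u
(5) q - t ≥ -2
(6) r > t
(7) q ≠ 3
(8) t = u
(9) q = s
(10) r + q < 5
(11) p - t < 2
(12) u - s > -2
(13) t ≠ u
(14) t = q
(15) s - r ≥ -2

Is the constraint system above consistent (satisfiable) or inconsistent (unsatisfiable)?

Unsatisfiable

From constraints 4, 9, and 14, t = q = s = u, so t = u. But constraint 13 says t ≠ u. Contradiction.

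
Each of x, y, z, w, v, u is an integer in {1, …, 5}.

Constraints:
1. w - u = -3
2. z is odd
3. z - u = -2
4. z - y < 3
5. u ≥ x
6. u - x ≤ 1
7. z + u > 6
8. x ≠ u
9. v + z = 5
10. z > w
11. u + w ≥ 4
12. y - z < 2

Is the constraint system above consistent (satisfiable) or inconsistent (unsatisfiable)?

One satisfying assignment is x = 4, y = 2, z = 3, w = 2, v = 2, u = 5.
For the less obvious constraints — constraint 1: w - u = -3; constraint 3: z - u = -2; constraint 4: z - y = 1 — and the others hold by inspection.

Satisfiable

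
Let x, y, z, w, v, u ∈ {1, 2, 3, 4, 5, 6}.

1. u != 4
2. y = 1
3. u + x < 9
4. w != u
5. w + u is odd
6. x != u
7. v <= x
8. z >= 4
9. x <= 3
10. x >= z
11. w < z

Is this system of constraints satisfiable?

Unsatisfiable

From constraint 8: z ≥ 4. From constraints 9 and 10: z ≤ x and x ≤ 3, so z ≤ 3. But 3 < 4, so no value of z works.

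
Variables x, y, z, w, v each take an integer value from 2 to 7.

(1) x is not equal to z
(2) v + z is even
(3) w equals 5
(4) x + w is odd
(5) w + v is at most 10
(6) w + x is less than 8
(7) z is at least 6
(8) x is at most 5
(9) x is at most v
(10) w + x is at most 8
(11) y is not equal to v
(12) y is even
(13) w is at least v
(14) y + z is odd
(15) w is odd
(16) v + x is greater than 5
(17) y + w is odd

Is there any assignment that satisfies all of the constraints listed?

Satisfiable

The assignment x = 2, y = 2, z = 7, w = 5, v = 5 works:
  constraint 5 holds since w + v = 10.
  constraint 6 holds since w + x = 7.
  constraint 10 holds since w + x = 7.
The rest check out directly.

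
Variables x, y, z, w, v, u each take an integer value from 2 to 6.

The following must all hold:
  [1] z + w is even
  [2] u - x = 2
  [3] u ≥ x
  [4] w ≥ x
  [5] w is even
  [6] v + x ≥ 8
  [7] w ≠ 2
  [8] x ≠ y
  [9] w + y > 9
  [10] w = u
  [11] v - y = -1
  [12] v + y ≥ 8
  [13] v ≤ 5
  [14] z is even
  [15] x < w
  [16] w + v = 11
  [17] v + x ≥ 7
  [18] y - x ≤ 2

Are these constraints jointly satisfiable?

Satisfiable

Setting (x, y, z, w, v, u) = (4, 6, 2, 6, 5, 6) satisfies everything: constraint 2: u - x = 2; constraint 6: v + x = 9, and the others follow.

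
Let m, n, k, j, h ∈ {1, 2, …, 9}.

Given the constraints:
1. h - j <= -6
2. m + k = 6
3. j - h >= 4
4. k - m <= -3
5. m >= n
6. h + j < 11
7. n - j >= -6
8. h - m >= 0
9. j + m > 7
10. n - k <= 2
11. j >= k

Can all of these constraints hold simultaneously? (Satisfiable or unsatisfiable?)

Constraints 1, 4, 7, 8, and 10 give n − j ≥ -6, j − h ≥ 6, h − m ≥ 0, m − k ≥ 3, k − n ≥ -2.
Adding all 5 inequalities: the left sides telescope to 0, and the right sides sum to (-6) + 6 + 0 + 3 + (-2) = 1. So 0 ≥ 1, which is false.

Unsatisfiable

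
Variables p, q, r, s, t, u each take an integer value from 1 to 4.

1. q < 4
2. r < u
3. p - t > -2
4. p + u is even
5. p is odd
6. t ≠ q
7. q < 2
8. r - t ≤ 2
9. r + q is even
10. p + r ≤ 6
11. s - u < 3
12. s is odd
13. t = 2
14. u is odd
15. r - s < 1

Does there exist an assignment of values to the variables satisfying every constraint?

Satisfiable

Setting (p, q, r, s, t, u) = (3, 1, 1, 3, 2, 3) satisfies everything: constraint 3: p - t = 1; constraint 8: r - t = -1, and the others follow.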